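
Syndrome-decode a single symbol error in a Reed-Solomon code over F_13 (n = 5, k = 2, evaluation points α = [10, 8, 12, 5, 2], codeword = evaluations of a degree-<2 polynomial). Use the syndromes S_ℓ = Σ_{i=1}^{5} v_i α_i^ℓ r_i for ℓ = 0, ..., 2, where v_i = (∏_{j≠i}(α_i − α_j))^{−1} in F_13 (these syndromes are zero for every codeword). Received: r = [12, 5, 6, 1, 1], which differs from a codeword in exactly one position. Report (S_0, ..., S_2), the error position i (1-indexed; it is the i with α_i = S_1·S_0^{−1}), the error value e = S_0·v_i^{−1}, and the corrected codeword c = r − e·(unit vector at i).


S = (3, 6, 12), error at position 5, error magnitude e = 4, c = [12, 5, 6, 1, 10].

Step 1: column multipliers v_i = (∏_{j≠i}(α_i − α_j))^{−1} mod 13.
  i = 1 (α = 10): (10−8)(10−12)(10−5)(10−2) = 2·(−2)·5·8 = −160 ≡ 9, so v_1 = 9^{−1} = 3 (mod 13).
  i = 2 (α = 8): (8−10)(8−12)(8−5)(8−2) = (−2)·(−4)·3·6 = 144 ≡ 1, so v_2 = 1^{−1} = 1 (mod 13).
  i = 3 (α = 12): (12−10)(12−8)(12−5)(12−2) = 2·4·7·10 = 560 ≡ 1, so v_3 = 1^{−1} = 1 (mod 13).
  i = 4 (α = 5): (5−10)(5−8)(5−12)(5−2) = (−5)·(−3)·(−7)·3 = −315 ≡ 10, so v_4 = 10^{−1} = 4 (mod 13).
  i = 5 (α = 2): (2−10)(2−8)(2−12)(2−5) = (−8)·(−6)·(−10)·(−3) = 1440 ≡ 10, so v_5 = 10^{−1} = 4 (mod 13).
  v = [3, 1, 1, 4, 4].
Step 2: syndromes of r = [12, 5, 6, 1, 1] (all sums mod 13).
  S_0 = Σ v_i r_i = 3·12 + 1·5 + 1·6 + 4·1 + 4·1 = 55 ≡ 3.
  S_1 = Σ v_i α_i r_i = 3·10·12 + 1·8·5 + 1·12·6 + 4·5·1 + 4·2·1 = 500 ≡ 6.
  α_i^2 mod 13 = [9, 12, 1, 12, 4].
  S_2 = Σ v_i α_i^2 r_i = 3·9·12 + 1·12·5 + 1·1·6 + 4·12·1 + 4·4·1 = 454 ≡ 12.
  S = (3, 6, 12) ≠ 0, so r is not a codeword (an error is present).
Step 3: locate the error. For a single error e at position i, S_ℓ = v_i·e·α_i^ℓ, so α_err = S_1/S_0.
  S_0^{−1} = 3^{−1} = 9 (mod 13), so α_err = 6·9 = 54 ≡ 2 = α_5. Error position i = 5.
  Consistency check: S_2/S_1 = 12·11 = 132 ≡ 2 = α_err ✓ (single-error assumption holds).
Step 4: error magnitude e = S_0/v_5 = S_0·∏_{j≠5}(α_5 − α_j) = 3·10 = 30 ≡ 4 (mod 13).
Step 5: correct position 5: c_5 = r_5 − e = 1 − 4 ≡ 10 (mod 13). Hence c = [12, 5, 6, 1, 10].
  Check: interpolating c through the α_i gives m(x) = 3 + 10·x (degree < 2) with m(α_i) = c_i for every i, so c is indeed a codeword.


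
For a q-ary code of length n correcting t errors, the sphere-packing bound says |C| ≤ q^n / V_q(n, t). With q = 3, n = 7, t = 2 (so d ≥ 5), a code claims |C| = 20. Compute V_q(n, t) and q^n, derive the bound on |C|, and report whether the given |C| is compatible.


V_q(n, t) = 99, q^n = 2187, Hamming bound = 22, |C| = 20 ≤ bound (satisfied).

Step 1: Compute V_q(n, t) = Σ_{j=0}^2 C(n, j) (q−1)^j.
  j = 0: C(7,0)·(2)^0 = 1·1 = 1.
  j = 1: C(7,1)·(2)^1 = 7·2 = 14.
  j = 2: C(7,2)·(2)^2 = 21·4 = 84.
  V_q(n, t) = 1 + 14 + 84 = 99.
Step 2: q^n = 3^7 = 2187.
Step 3: Hamming bound ⌊q^n / V_q(n,t)⌋ = ⌊2187/99⌋ = 22.
Step 4: Compare |C| = 20 to 22: satisfied.
The claimed |C| lies below the Hamming bound.


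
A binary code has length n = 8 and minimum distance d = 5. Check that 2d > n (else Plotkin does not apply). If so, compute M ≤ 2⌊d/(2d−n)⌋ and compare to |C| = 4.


Plotkin bound M ≤ 4; given |C| = 4 ≤ bound (satisfied).

Check applicability: 2d = 10, n = 8.
2d − n = 2 > 0, so Plotkin applies.
Compute d/(2d−n) = 5/2 ≈ 2.5000.
⌊d/(2d−n)⌋ = 2.
Plotkin bound: M ≤ 2·2 = 4.
Given |C| = 4, check: satisfied.
This |C| is at the Plotkin bound.


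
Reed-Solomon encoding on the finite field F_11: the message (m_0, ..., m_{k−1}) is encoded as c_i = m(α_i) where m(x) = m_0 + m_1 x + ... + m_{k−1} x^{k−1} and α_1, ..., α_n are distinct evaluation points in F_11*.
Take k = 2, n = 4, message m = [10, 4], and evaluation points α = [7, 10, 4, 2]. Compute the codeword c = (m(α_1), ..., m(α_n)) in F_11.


c = [5, 6, 4, 7]

Message polynomial: m(x) = 10 + 4·x (mod 11).
For each evaluation point α_i, compute m(α_i) mod 11:
  α_1 = 7: Horner steps 4 → 5, so m(7) = 5.
  α_2 = 10: Horner steps 4 → 6, so m(10) = 6.
  α_3 = 4: Horner steps 4 → 4, so m(4) = 4.
  α_4 = 2: Horner steps 4 → 7, so m(2) = 7.
Codeword c = [5, 6, 4, 7] ∈ F_11^4.


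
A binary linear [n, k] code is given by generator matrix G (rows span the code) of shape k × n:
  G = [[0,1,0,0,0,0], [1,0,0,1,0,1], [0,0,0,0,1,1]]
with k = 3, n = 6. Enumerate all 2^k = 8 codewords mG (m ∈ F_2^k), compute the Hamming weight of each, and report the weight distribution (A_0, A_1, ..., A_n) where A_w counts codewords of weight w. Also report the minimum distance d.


Weight distribution: A_0 = 1, A_1 = 1, A_2 = 1, A_3 = 3, A_4 = 2. Minimum distance d = 1.

Enumerate all 2^3 = 8 messages m ∈ F_2^3.
For each, compute codeword c = mG in F_2^6, then tally its weight.
  m = 000 → c = 000000, weight = 0.
  m = 100 → c = 010000, weight = 1.
  m = 010 → c = 100101, weight = 3.
  m = 110 → c = 110101, weight = 4.
  m = 001 → c = 000011, weight = 2.
  m = 101 → c = 010011, weight = 3.
  m = 011 → c = 100110, weight = 3.
  m = 111 → c = 110110, weight = 4.
Tally weights:
  weight 0: 1 codewords.
  weight 1: 1 codewords.
  weight 2: 1 codewords.
  weight 3: 3 codewords.
  weight 4: 2 codewords.
Minimum distance d = smallest w > 0 with A_w > 0 = 1.
Sanity: Σ A_w = 8 = 2^3 = 8 ✓.


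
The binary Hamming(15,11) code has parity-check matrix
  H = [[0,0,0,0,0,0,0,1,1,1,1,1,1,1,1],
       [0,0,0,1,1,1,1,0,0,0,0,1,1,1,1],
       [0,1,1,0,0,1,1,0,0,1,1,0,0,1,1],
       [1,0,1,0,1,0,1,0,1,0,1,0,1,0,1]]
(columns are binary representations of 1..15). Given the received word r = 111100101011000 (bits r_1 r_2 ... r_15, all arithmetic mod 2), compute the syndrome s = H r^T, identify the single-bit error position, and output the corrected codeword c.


s = (1, 1, 0, 1)^T, error position = 13, corrected codeword c = 111100101011100

Compute s = H r^T mod 2 one row at a time:
  s_1 = 0 + 1 + 0 + 1 + 1 + 0 + 0 + 0 = 3 ≡ 1 (mod 2).
  s_2 = 1 + 0 + 0 + 1 + 1 + 0 + 0 + 0 = 3 ≡ 1 (mod 2).
  s_3 = 1 + 1 + 0 + 1 + 0 + 1 + 0 + 0 = 4 ≡ 0 (mod 2).
  s_4 = 1 + 1 + 0 + 1 + 1 + 1 + 0 + 0 = 5 ≡ 1 (mod 2).
s = (1, 1, 0, 1)^T — this equals column 13 of H (binary 1101), so error is at position 13.
Correct: flip bit 13 of r = 111100101011000 to get c = 111100101011100.


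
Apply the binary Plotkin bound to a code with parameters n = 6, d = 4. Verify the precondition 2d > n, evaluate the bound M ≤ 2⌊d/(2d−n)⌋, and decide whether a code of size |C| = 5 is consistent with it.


Plotkin bound M ≤ 4; given |C| = 5 > bound (violated).

Check applicability: 2d = 8, n = 6.
2d − n = 2 > 0, so Plotkin applies.
Compute d/(2d−n) = 4/2 ≈ 2.0000.
⌊d/(2d−n)⌋ = 2.
Plotkin bound: M ≤ 2·2 = 4.
Given |C| = 5, check: VIOLATED.
This |C| is above the Plotkin bound, so no binary code with n = 6, d = 4 and 5 codewords exists.


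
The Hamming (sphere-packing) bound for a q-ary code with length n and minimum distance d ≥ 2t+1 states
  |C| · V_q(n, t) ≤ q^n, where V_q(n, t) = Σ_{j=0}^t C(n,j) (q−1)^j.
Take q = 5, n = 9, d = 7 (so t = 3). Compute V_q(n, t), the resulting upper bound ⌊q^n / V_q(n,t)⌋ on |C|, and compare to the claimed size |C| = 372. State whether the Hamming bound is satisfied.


V_q(n, t) = 5989, q^n = 1953125, Hamming bound = 326, |C| = 372 > bound (violated).

Step 1: Compute V_q(n, t) = Σ_{j=0}^3 C(n, j) (q−1)^j.
  j = 0: C(9,0)·(4)^0 = 1·1 = 1.
  j = 1: C(9,1)·(4)^1 = 9·4 = 36.
  j = 2: C(9,2)·(4)^2 = 36·16 = 576.
  j = 3: C(9,3)·(4)^3 = 84·64 = 5376.
  V_q(n, t) = 1 + 36 + 576 + 5376 = 5989.
Step 2: q^n = 5^9 = 1953125.
Step 3: Hamming bound ⌊q^n / V_q(n,t)⌋ = ⌊1953125/5989⌋ = 326.
Step 4: Compare |C| = 372 to 326: violated.
The claimed |C| lies above the Hamming bound, so no 5-ary code of length 9 with d ≥ 7 can have 372 codewords.


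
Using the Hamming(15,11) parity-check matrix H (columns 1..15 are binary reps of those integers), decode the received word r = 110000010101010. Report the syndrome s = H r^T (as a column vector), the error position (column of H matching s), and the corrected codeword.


s = (0, 0, 1, 1)^T, error position = 3, corrected codeword c = 111000010101010

Compute s = H r^T mod 2 one row at a time:
  s_1 = 1 + 0 + 1 + 0 + 1 + 0 + 1 + 0 = 4 ≡ 0 (mod 2).
  s_2 = 0 + 0 + 0 + 0 + 1 + 0 + 1 + 0 = 2 ≡ 0 (mod 2).
  s_3 = 1 + 0 + 0 + 0 + 1 + 0 + 1 + 0 = 3 ≡ 1 (mod 2).
  s_4 = 1 + 0 + 0 + 0 + 0 + 0 + 0 + 0 = 1 ≡ 1 (mod 2).
s = (0, 0, 1, 1)^T — this equals column 3 of H (binary 0011), so error is at position 3.
Correct: flip bit 3 of r = 110000010101010 to get c = 111000010101010.


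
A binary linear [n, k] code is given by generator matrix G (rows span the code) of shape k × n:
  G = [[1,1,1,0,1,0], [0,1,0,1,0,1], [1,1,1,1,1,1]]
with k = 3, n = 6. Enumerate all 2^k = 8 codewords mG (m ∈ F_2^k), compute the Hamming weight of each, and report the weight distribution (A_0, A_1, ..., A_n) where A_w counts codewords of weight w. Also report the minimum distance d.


Weight distribution: A_0 = 1, A_1 = 1, A_2 = 1, A_3 = 2, A_4 = 1, A_5 = 1, A_6 = 1. Minimum distance d = 1.

Enumerate all 2^3 = 8 messages m ∈ F_2^3.
For each, compute codeword c = mG in F_2^6, then tally its weight.
  m = 000 → c = 000000, weight = 0.
  m = 100 → c = 111010, weight = 4.
  m = 010 → c = 010101, weight = 3.
  m = 110 → c = 101111, weight = 5.
  m = 001 → c = 111111, weight = 6.
  m = 101 → c = 000101, weight = 2.
  m = 011 → c = 101010, weight = 3.
  m = 111 → c = 010000, weight = 1.
Tally weights:
  weight 0: 1 codewords.
  weight 1: 1 codewords.
  weight 2: 1 codewords.
  weight 3: 2 codewords.
  weight 4: 1 codewords.
  weight 5: 1 codewords.
  weight 6: 1 codewords.
Minimum distance d = smallest w > 0 with A_w > 0 = 1.
Sanity: Σ A_w = 8 = 2^3 = 8 ✓.


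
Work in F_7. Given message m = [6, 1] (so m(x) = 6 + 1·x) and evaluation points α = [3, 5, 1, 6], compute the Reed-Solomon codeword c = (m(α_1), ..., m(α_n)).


c = [2, 4, 0, 5]

Message polynomial: m(x) = 6 + 1·x (mod 7).
For each evaluation point α_i, compute m(α_i) mod 7:
  α_1 = 3: Horner steps 1 → 2, so m(3) = 2.
  α_2 = 5: Horner steps 1 → 4, so m(5) = 4.
  α_3 = 1: Horner steps 1 → 0, so m(1) = 0.
  α_4 = 6: Horner steps 1 → 5, so m(6) = 5.
Codeword c = [2, 4, 0, 5] ∈ F_7^4.


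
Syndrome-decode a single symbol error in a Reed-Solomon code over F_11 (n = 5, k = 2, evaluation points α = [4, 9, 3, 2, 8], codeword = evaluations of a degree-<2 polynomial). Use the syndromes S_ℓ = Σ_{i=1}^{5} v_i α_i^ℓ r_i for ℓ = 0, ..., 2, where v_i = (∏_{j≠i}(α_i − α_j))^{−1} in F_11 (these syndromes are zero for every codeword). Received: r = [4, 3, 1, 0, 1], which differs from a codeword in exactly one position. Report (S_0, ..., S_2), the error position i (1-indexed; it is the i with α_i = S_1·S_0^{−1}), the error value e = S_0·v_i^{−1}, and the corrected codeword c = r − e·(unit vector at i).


S = (7, 10, 8), error at position 3, error magnitude e = 10, c = [4, 3, 2, 0, 1].

Step 1: column multipliers v_i = (∏_{j≠i}(α_i − α_j))^{−1} mod 11.
  i = 1 (α = 4): (4−9)(4−3)(4−2)(4−8) = (−5)·1·2·(−4) = 40 ≡ 7, so v_1 = 7^{−1} = 8 (mod 11).
  i = 2 (α = 9): (9−4)(9−3)(9−2)(9−8) = 5·6·7·1 = 210 ≡ 1, so v_2 = 1^{−1} = 1 (mod 11).
  i = 3 (α = 3): (3−4)(3−9)(3−2)(3−8) = (−1)·(−6)·1·(−5) = −30 ≡ 3, so v_3 = 3^{−1} = 4 (mod 11).
  i = 4 (α = 2): (2−4)(2−9)(2−3)(2−8) = (−2)·(−7)·(−1)·(−6) = 84 ≡ 7, so v_4 = 7^{−1} = 8 (mod 11).
  i = 5 (α = 8): (8−4)(8−9)(8−3)(8−2) = 4·(−1)·5·6 = −120 ≡ 1, so v_5 = 1^{−1} = 1 (mod 11).
  v = [8, 1, 4, 8, 1].
Step 2: syndromes of r = [4, 3, 1, 0, 1] (all sums mod 11).
  S_0 = Σ v_i r_i = 8·4 + 1·3 + 4·1 + 8·0 + 1·1 = 40 ≡ 7.
  S_1 = Σ v_i α_i r_i = 8·4·4 + 1·9·3 + 4·3·1 + 8·2·0 + 1·8·1 = 175 ≡ 10.
  α_i^2 mod 11 = [5, 4, 9, 4, 9].
  S_2 = Σ v_i α_i^2 r_i = 8·5·4 + 1·4·3 + 4·9·1 + 8·4·0 + 1·9·1 = 217 ≡ 8.
  S = (7, 10, 8) ≠ 0, so r is not a codeword (an error is present).
Step 3: locate the error. For a single error e at position i, S_ℓ = v_i·e·α_i^ℓ, so α_err = S_1/S_0.
  S_0^{−1} = 7^{−1} = 8 (mod 11), so α_err = 10·8 = 80 ≡ 3 = α_3. Error position i = 3.
  Consistency check: S_2/S_1 = 8·10 = 80 ≡ 3 = α_err ✓ (single-error assumption holds).
Step 4: error magnitude e = S_0/v_3 = S_0·∏_{j≠3}(α_3 − α_j) = 7·3 = 21 ≡ 10 (mod 11).
Step 5: correct position 3: c_3 = r_3 − e = 1 − 10 ≡ 2 (mod 11). Hence c = [4, 3, 2, 0, 1].
  Check: interpolating c through the α_i gives m(x) = 7 + 2·x (degree < 2) with m(α_i) = c_i for every i, so c is indeed a codeword.


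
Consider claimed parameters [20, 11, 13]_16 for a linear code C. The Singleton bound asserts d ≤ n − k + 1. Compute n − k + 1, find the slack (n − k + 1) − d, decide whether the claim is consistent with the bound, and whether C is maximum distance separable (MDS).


Singleton RHS = n − k + 1 = 10, slack = -3, bound violated (no such code; not MDS).

Singleton bound: d ≤ n − k + 1.
Here n = 20, k = 11, so n − k + 1 = 10.
Given d = 13, check d ≤ 10: NO.
Slack = (n − k + 1) − d = -3.
The slack is negative: d = 13 exceeds n − k + 1 = 10 by 3, so the Singleton bound is violated and no linear [20, 11, 13]_16 code can exist. In particular it is not MDS (MDS requires d = n − k + 1 exactly).
Description: the claimed parameters are [20, 11, 13]_16; such a code would be impossible (violates the Singleton bound).


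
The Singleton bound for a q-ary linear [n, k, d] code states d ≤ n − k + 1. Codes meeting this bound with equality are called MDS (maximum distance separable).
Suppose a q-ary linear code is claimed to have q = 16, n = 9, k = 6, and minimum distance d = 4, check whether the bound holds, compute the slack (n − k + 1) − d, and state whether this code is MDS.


Singleton RHS = n − k + 1 = 4, slack = 0, bound satisfied, MDS.

Singleton bound: d ≤ n − k + 1.
Here n = 9, k = 6, so n − k + 1 = 4.
Given d = 4, check d ≤ 4: YES.
Slack = (n − k + 1) − d = 0.
The code is MDS (slack = 0).
Description: the claimed parameters are [9, 6, 4]_16; such a code would be MDS (meets Singleton bound).


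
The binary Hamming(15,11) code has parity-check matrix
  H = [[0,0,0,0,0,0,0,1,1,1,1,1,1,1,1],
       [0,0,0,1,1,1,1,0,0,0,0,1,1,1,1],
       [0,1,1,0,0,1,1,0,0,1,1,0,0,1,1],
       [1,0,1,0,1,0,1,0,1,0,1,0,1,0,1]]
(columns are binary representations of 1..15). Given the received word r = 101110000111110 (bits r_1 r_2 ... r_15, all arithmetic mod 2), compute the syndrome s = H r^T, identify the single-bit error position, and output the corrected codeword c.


s = (1, 1, 0, 1)^T, error position = 13, corrected codeword c = 101110000111010

Compute s = H r^T mod 2 one row at a time:
  s_1 = 0 + 0 + 1 + 1 + 1 + 1 + 1 + 0 = 5 ≡ 1 (mod 2).
  s_2 = 1 + 1 + 0 + 0 + 1 + 1 + 1 + 0 = 5 ≡ 1 (mod 2).
  s_3 = 0 + 1 + 0 + 0 + 1 + 1 + 1 + 0 = 4 ≡ 0 (mod 2).
  s_4 = 1 + 1 + 1 + 0 + 0 + 1 + 1 + 0 = 5 ≡ 1 (mod 2).
s = (1, 1, 0, 1)^T — this equals column 13 of H (binary 1101), so error is at position 13.
Correct: flip bit 13 of r = 101110000111110 to get c = 101110000111010.


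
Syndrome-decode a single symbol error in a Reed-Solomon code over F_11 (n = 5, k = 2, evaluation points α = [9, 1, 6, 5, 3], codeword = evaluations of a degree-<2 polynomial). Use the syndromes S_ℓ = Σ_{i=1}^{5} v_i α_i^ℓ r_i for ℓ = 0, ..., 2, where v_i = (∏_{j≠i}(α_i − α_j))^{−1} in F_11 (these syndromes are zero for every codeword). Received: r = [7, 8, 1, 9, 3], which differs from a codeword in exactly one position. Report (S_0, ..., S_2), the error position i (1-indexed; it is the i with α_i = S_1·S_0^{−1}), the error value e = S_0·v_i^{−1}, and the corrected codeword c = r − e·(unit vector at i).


S = (2, 7, 8), error at position 1, error magnitude e = 8, c = [10, 8, 1, 9, 3].

Step 1: column multipliers v_i = (∏_{j≠i}(α_i − α_j))^{−1} mod 11.
  i = 1 (α = 9): (9−1)(9−6)(9−5)(9−3) = 8·3·4·6 = 576 ≡ 4, so v_1 = 4^{−1} = 3 (mod 11).
  i = 2 (α = 1): (1−9)(1−6)(1−5)(1−3) = (−8)·(−5)·(−4)·(−2) = 320 ≡ 1, so v_2 = 1^{−1} = 1 (mod 11).
  i = 3 (α = 6): (6−9)(6−1)(6−5)(6−3) = (−3)·5·1·3 = −45 ≡ 10, so v_3 = 10^{−1} = 10 (mod 11).
  i = 4 (α = 5): (5−9)(5−1)(5−6)(5−3) = (−4)·4·(−1)·2 = 32 ≡ 10, so v_4 = 10^{−1} = 10 (mod 11).
  i = 5 (α = 3): (3−9)(3−1)(3−6)(3−5) = (−6)·2·(−3)·(−2) = −72 ≡ 5, so v_5 = 5^{−1} = 9 (mod 11).
  v = [3, 1, 10, 10, 9].
Step 2: syndromes of r = [7, 8, 1, 9, 3] (all sums mod 11).
  S_0 = Σ v_i r_i = 3·7 + 1·8 + 10·1 + 10·9 + 9·3 = 156 ≡ 2.
  S_1 = Σ v_i α_i r_i = 3·9·7 + 1·1·8 + 10·6·1 + 10·5·9 + 9·3·3 = 788 ≡ 7.
  α_i^2 mod 11 = [4, 1, 3, 3, 9].
  S_2 = Σ v_i α_i^2 r_i = 3·4·7 + 1·1·8 + 10·3·1 + 10·3·9 + 9·9·3 = 635 ≡ 8.
  S = (2, 7, 8) ≠ 0, so r is not a codeword (an error is present).
Step 3: locate the error. For a single error e at position i, S_ℓ = v_i·e·α_i^ℓ, so α_err = S_1/S_0.
  S_0^{−1} = 2^{−1} = 6 (mod 11), so α_err = 7·6 = 42 ≡ 9 = α_1. Error position i = 1.
  Consistency check: S_2/S_1 = 8·8 = 64 ≡ 9 = α_err ✓ (single-error assumption holds).
Step 4: error magnitude e = S_0/v_1 = S_0·∏_{j≠1}(α_1 − α_j) = 2·4 = 8 ≡ 8 (mod 11).
Step 5: correct position 1: c_1 = r_1 − e = 7 − 8 ≡ 10 (mod 11). Hence c = [10, 8, 1, 9, 3].
  Check: interpolating c through the α_i gives m(x) = 5 + 3·x (degree < 2) with m(α_i) = c_i for every i, so c is indeed a codeword.


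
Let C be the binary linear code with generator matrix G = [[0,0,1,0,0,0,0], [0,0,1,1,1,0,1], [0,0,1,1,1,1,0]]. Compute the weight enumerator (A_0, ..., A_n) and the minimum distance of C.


Weight distribution: A_0 = 1, A_1 = 1, A_2 = 1, A_3 = 3, A_4 = 2. Minimum distance d = 1.

Enumerate all 2^3 = 8 messages m ∈ F_2^3.
For each, compute codeword c = mG in F_2^7, then tally its weight.
  m = 000 → c = 0000000, weight = 0.
  m = 100 → c = 0010000, weight = 1.
  m = 010 → c = 0011101, weight = 4.
  m = 110 → c = 0001101, weight = 3.
  m = 001 → c = 0011110, weight = 4.
  m = 101 → c = 0001110, weight = 3.
  m = 011 → c = 0000011, weight = 2.
  m = 111 → c = 0010011, weight = 3.
Tally weights:
  weight 0: 1 codewords.
  weight 1: 1 codewords.
  weight 2: 1 codewords.
  weight 3: 3 codewords.
  weight 4: 2 codewords.
Minimum distance d = smallest w > 0 with A_w > 0 = 1.
Sanity: Σ A_w = 8 = 2^3 = 8 ✓.


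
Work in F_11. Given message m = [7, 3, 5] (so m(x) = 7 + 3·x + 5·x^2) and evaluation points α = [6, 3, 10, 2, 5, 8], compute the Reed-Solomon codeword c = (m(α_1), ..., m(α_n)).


c = [7, 6, 9, 0, 4, 10]

Message polynomial: m(x) = 7 + 3·x + 5·x^2 (mod 11).
For each evaluation point α_i, compute m(α_i) mod 11:
  α_1 = 6: Horner steps 5 → 0 → 7, so m(6) = 7.
  α_2 = 3: Horner steps 5 → 7 → 6, so m(3) = 6.
  α_3 = 10: Horner steps 5 → 9 → 9, so m(10) = 9.
  α_4 = 2: Horner steps 5 → 2 → 0, so m(2) = 0.
  α_5 = 5: Horner steps 5 → 6 → 4, so m(5) = 4.
  α_6 = 8: Horner steps 5 → 10 → 10, so m(8) = 10.
Codeword c = [7, 6, 9, 0, 4, 10] ∈ F_11^6.


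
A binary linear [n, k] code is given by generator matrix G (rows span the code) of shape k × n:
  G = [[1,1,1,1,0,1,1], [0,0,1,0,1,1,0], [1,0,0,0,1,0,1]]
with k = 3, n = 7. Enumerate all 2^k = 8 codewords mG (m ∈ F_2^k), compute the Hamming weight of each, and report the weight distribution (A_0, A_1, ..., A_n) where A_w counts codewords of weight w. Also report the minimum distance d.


Weight distribution: A_0 = 1, A_2 = 1, A_3 = 2, A_4 = 1, A_5 = 2, A_6 = 1. Minimum distance d = 2.

Enumerate all 2^3 = 8 messages m ∈ F_2^3.
For each, compute codeword c = mG in F_2^7, then tally its weight.
  m = 000 → c = 0000000, weight = 0.
  m = 100 → c = 1111011, weight = 6.
  m = 010 → c = 0010110, weight = 3.
  m = 110 → c = 1101101, weight = 5.
  m = 001 → c = 1000101, weight = 3.
  m = 101 → c = 0111110, weight = 5.
  m = 011 → c = 1010011, weight = 4.
  m = 111 → c = 0101000, weight = 2.
Tally weights:
  weight 0: 1 codewords.
  weight 2: 1 codewords.
  weight 3: 2 codewords.
  weight 4: 1 codewords.
  weight 5: 2 codewords.
  weight 6: 1 codewords.
Minimum distance d = smallest w > 0 with A_w > 0 = 2.
Sanity: Σ A_w = 8 = 2^3 = 8 ✓.


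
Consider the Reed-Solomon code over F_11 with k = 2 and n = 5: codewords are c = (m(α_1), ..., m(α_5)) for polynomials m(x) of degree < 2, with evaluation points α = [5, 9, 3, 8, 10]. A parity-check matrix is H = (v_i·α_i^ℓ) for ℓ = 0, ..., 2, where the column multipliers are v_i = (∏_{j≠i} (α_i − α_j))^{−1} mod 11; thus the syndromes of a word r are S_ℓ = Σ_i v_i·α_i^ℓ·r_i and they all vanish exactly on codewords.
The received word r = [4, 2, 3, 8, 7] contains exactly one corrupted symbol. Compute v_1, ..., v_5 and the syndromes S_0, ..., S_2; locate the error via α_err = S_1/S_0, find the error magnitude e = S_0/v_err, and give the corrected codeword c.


S = (10, 8, 2), error at position 3, error magnitude e = 9, c = [4, 2, 5, 8, 7].

Step 1: column multipliers v_i = (∏_{j≠i}(α_i − α_j))^{−1} mod 11.
  i = 1 (α = 5): (5−9)(5−3)(5−8)(5−10) = (−4)·2·(−3)·(−5) = −120 ≡ 1, so v_1 = 1^{−1} = 1 (mod 11).
  i = 2 (α = 9): (9−5)(9−3)(9−8)(9−10) = 4·6·1·(−1) = −24 ≡ 9, so v_2 = 9^{−1} = 5 (mod 11).
  i = 3 (α = 3): (3−5)(3−9)(3−8)(3−10) = (−2)·(−6)·(−5)·(−7) = 420 ≡ 2, so v_3 = 2^{−1} = 6 (mod 11).
  i = 4 (α = 8): (8−5)(8−9)(8−3)(8−10) = 3·(−1)·5·(−2) = 30 ≡ 8, so v_4 = 8^{−1} = 7 (mod 11).
  i = 5 (α = 10): (10−5)(10−9)(10−3)(10−8) = 5·1·7·2 = 70 ≡ 4, so v_5 = 4^{−1} = 3 (mod 11).
  v = [1, 5, 6, 7, 3].
Step 2: syndromes of r = [4, 2, 3, 8, 7] (all sums mod 11).
  S_0 = Σ v_i r_i = 1·4 + 5·2 + 6·3 + 7·8 + 3·7 = 109 ≡ 10.
  S_1 = Σ v_i α_i r_i = 1·5·4 + 5·9·2 + 6·3·3 + 7·8·8 + 3·10·7 = 822 ≡ 8.
  α_i^2 mod 11 = [3, 4, 9, 9, 1].
  S_2 = Σ v_i α_i^2 r_i = 1·3·4 + 5·4·2 + 6·9·3 + 7·9·8 + 3·1·7 = 739 ≡ 2.
  S = (10, 8, 2) ≠ 0, so r is not a codeword (an error is present).
Step 3: locate the error. For a single error e at position i, S_ℓ = v_i·e·α_i^ℓ, so α_err = S_1/S_0.
  S_0^{−1} = 10^{−1} = 10 (mod 11), so α_err = 8·10 = 80 ≡ 3 = α_3. Error position i = 3.
  Consistency check: S_2/S_1 = 2·7 = 14 ≡ 3 = α_err ✓ (single-error assumption holds).
Step 4: error magnitude e = S_0/v_3 = S_0·∏_{j≠3}(α_3 − α_j) = 10·2 = 20 ≡ 9 (mod 11).
Step 5: correct position 3: c_3 = r_3 − e = 3 − 9 ≡ 5 (mod 11). Hence c = [4, 2, 5, 8, 7].
  Check: interpolating c through the α_i gives m(x) = 1 + 5·x (degree < 2) with m(α_i) = c_i for every i, so c is indeed a codeword.


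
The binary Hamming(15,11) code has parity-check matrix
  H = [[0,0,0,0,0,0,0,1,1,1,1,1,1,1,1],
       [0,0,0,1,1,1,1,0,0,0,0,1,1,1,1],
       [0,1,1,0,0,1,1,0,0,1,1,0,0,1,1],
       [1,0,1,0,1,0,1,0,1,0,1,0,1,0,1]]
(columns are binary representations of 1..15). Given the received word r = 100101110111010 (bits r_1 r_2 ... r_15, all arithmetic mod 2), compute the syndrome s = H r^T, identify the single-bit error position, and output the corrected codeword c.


s = (1, 1, 1, 1)^T, error position = 15, corrected codeword c = 100101110111011

Compute s = H r^T mod 2 one row at a time:
  s_1 = 1 + 0 + 1 + 1 + 1 + 0 + 1 + 0 = 5 ≡ 1 (mod 2).
  s_2 = 1 + 0 + 1 + 1 + 1 + 0 + 1 + 0 = 5 ≡ 1 (mod 2).
  s_3 = 0 + 0 + 1 + 1 + 1 + 1 + 1 + 0 = 5 ≡ 1 (mod 2).
  s_4 = 1 + 0 + 0 + 1 + 0 + 1 + 0 + 0 = 3 ≡ 1 (mod 2).
s = (1, 1, 1, 1)^T — this equals column 15 of H (binary 1111), so error is at position 15.
Correct: flip bit 15 of r = 100101110111010 to get c = 100101110111011.


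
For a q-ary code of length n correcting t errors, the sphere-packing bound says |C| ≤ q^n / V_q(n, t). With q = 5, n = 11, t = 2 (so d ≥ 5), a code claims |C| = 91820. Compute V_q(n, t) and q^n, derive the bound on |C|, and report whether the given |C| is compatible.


V_q(n, t) = 925, q^n = 48828125, Hamming bound = 52787, |C| = 91820 > bound (violated).

Step 1: Compute V_q(n, t) = Σ_{j=0}^2 C(n, j) (q−1)^j.
  j = 0: C(11,0)·(4)^0 = 1·1 = 1.
  j = 1: C(11,1)·(4)^1 = 11·4 = 44.
  j = 2: C(11,2)·(4)^2 = 55·16 = 880.
  V_q(n, t) = 1 + 44 + 880 = 925.
Step 2: q^n = 5^11 = 48828125.
Step 3: Hamming bound ⌊q^n / V_q(n,t)⌋ = ⌊48828125/925⌋ = 52787.
Step 4: Compare |C| = 91820 to 52787: violated.
The claimed |C| lies above the Hamming bound, so no 5-ary code of length 11 with d ≥ 5 can have 91820 codewords.


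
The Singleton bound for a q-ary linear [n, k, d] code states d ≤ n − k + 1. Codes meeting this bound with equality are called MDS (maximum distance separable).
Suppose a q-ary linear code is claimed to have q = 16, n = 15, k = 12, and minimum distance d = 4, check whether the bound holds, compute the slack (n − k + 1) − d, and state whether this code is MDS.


Singleton RHS = n − k + 1 = 4, slack = 0, bound satisfied, MDS.

Singleton bound: d ≤ n − k + 1.
Here n = 15, k = 12, so n − k + 1 = 4.
Given d = 4, check d ≤ 4: YES.
Slack = (n − k + 1) − d = 0.
The code is MDS (slack = 0).
Description: the claimed parameters are [15, 12, 4]_16; such a code would be MDS (meets Singleton bound).


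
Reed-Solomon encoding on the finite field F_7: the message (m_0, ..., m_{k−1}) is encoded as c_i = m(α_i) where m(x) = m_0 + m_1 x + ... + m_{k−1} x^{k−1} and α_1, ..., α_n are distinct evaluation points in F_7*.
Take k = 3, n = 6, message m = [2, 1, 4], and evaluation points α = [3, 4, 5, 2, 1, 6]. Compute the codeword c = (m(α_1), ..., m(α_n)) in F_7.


c = [6, 0, 2, 6, 0, 5]

Message polynomial: m(x) = 2 + 1·x + 4·x^2 (mod 7).
For each evaluation point α_i, compute m(α_i) mod 7:
  α_1 = 3: Horner steps 4 → 6 → 6, so m(3) = 6.
  α_2 = 4: Horner steps 4 → 3 → 0, so m(4) = 0.
  α_3 = 5: Horner steps 4 → 0 → 2, so m(5) = 2.
  α_4 = 2: Horner steps 4 → 2 → 6, so m(2) = 6.
  α_5 = 1: Horner steps 4 → 5 → 0, so m(1) = 0.
  α_6 = 6: Horner steps 4 → 4 → 5, so m(6) = 5.
Codeword c = [6, 0, 2, 6, 0, 5] ∈ F_7^6.


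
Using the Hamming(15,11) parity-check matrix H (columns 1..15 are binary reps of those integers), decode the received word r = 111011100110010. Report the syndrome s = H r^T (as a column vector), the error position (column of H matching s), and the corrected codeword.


s = (1, 0, 1, 1)^T, error position = 11, corrected codeword c = 111011100100010

Compute s = H r^T mod 2 one row at a time:
  s_1 = 0 + 0 + 1 + 1 + 0 + 0 + 1 + 0 = 3 ≡ 1 (mod 2).
  s_2 = 0 + 1 + 1 + 1 + 0 + 0 + 1 + 0 = 4 ≡ 0 (mod 2).
  s_3 = 1 + 1 + 1 + 1 + 1 + 1 + 1 + 0 = 7 ≡ 1 (mod 2).
  s_4 = 1 + 1 + 1 + 1 + 0 + 1 + 0 + 0 = 5 ≡ 1 (mod 2).
s = (1, 0, 1, 1)^T — this equals column 11 of H (binary 1011), so error is at position 11.
Correct: flip bit 11 of r = 111011100110010 to get c = 111011100100010.


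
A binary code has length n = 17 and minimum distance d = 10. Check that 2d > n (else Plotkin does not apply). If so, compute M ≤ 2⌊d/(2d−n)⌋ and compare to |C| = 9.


Plotkin bound M ≤ 6; given |C| = 9 > bound (violated).

Check applicability: 2d = 20, n = 17.
2d − n = 3 > 0, so Plotkin applies.
Compute d/(2d−n) = 10/3 ≈ 3.3333.
⌊d/(2d−n)⌋ = 3.
Plotkin bound: M ≤ 2·3 = 6.
Given |C| = 9, check: VIOLATED.
This |C| is above the Plotkin bound, so no binary code with n = 17, d = 10 and 9 codewords exists.


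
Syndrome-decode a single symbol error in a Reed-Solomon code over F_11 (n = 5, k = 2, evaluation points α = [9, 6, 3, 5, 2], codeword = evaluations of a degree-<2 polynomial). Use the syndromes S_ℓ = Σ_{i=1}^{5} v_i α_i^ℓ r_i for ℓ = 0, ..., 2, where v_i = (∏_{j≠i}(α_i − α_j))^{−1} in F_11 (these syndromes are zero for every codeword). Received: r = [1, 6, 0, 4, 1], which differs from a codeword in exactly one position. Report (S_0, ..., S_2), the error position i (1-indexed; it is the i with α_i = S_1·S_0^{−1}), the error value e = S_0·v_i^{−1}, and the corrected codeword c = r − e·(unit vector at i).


S = (2, 4, 8), error at position 5, error magnitude e = 3, c = [1, 6, 0, 4, 9].

Step 1: column multipliers v_i = (∏_{j≠i}(α_i − α_j))^{−1} mod 11.
  i = 1 (α = 9): (9−6)(9−3)(9−5)(9−2) = 3·6·4·7 = 504 ≡ 9, so v_1 = 9^{−1} = 5 (mod 11).
  i = 2 (α = 6): (6−9)(6−3)(6−5)(6−2) = (−3)·3·1·4 = −36 ≡ 8, so v_2 = 8^{−1} = 7 (mod 11).
  i = 3 (α = 3): (3−9)(3−6)(3−5)(3−2) = (−6)·(−3)·(−2)·1 = −36 ≡ 8, so v_3 = 8^{−1} = 7 (mod 11).
  i = 4 (α = 5): (5−9)(5−6)(5−3)(5−2) = (−4)·(−1)·2·3 = 24 ≡ 2, so v_4 = 2^{−1} = 6 (mod 11).
  i = 5 (α = 2): (2−9)(2−6)(2−3)(2−5) = (−7)·(−4)·(−1)·(−3) = 84 ≡ 7, so v_5 = 7^{−1} = 8 (mod 11).
  v = [5, 7, 7, 6, 8].
Step 2: syndromes of r = [1, 6, 0, 4, 1] (all sums mod 11).
  S_0 = Σ v_i r_i = 5·1 + 7·6 + 7·0 + 6·4 + 8·1 = 79 ≡ 2.
  S_1 = Σ v_i α_i r_i = 5·9·1 + 7·6·6 + 7·3·0 + 6·5·4 + 8·2·1 = 433 ≡ 4.
  α_i^2 mod 11 = [4, 3, 9, 3, 4].
  S_2 = Σ v_i α_i^2 r_i = 5·4·1 + 7·3·6 + 7·9·0 + 6·3·4 + 8·4·1 = 250 ≡ 8.
  S = (2, 4, 8) ≠ 0, so r is not a codeword (an error is present).
Step 3: locate the error. For a single error e at position i, S_ℓ = v_i·e·α_i^ℓ, so α_err = S_1/S_0.
  S_0^{−1} = 2^{−1} = 6 (mod 11), so α_err = 4·6 = 24 ≡ 2 = α_5. Error position i = 5.
  Consistency check: S_2/S_1 = 8·3 = 24 ≡ 2 = α_err ✓ (single-error assumption holds).
Step 4: error magnitude e = S_0/v_5 = S_0·∏_{j≠5}(α_5 − α_j) = 2·7 = 14 ≡ 3 (mod 11).
Step 5: correct position 5: c_5 = r_5 − e = 1 − 3 ≡ 9 (mod 11). Hence c = [1, 6, 0, 4, 9].
  Check: interpolating c through the α_i gives m(x) = 5 + 2·x (degree < 2) with m(α_i) = c_i for every i, so c is indeed a codeword.


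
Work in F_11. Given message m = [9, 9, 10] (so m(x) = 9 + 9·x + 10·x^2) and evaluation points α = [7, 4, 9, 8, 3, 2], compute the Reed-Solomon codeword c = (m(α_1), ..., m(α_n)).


c = [1, 7, 9, 6, 5, 1]

Message polynomial: m(x) = 9 + 9·x + 10·x^2 (mod 11).
For each evaluation point α_i, compute m(α_i) mod 11:
  α_1 = 7: Horner steps 10 → 2 → 1, so m(7) = 1.
  α_2 = 4: Horner steps 10 → 5 → 7, so m(4) = 7.
  α_3 = 9: Horner steps 10 → 0 → 9, so m(9) = 9.
  α_4 = 8: Horner steps 10 → 1 → 6, so m(8) = 6.
  α_5 = 3: Horner steps 10 → 6 → 5, so m(3) = 5.
  α_6 = 2: Horner steps 10 → 7 → 1, so m(2) = 1.
Codeword c = [1, 7, 9, 6, 5, 1] ∈ F_11^6.


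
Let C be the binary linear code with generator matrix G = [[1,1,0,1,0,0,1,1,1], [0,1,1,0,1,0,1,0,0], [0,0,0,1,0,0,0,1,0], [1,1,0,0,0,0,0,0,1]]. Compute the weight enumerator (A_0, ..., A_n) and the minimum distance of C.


Weight distribution: A_0 = 1, A_1 = 1, A_2 = 1, A_3 = 3, A_4 = 3, A_5 = 3, A_6 = 3, A_7 = 1. Minimum distance d = 1.

Enumerate all 2^4 = 16 messages m ∈ F_2^4.
For each, compute codeword c = mG in F_2^9, then tally its weight.
  m = 0000 → c = 000000000, weight = 0.
  m = 1000 → c = 110100111, weight = 6.
  m = 0100 → c = 011010100, weight = 4.
  m = 1100 → c = 101110011, weight = 6.
  m = 0010 → c = 000100010, weight = 2.
  m = 1010 → c = 110000101, weight = 4.
  m = 0110 → c = 011110110, weight = 6.
  m = 1110 → c = 101010001, weight = 4.
  m = 0001 → c = 110000001, weight = 3.
  m = 1001 → c = 000100110, weight = 3.
  m = 0101 → c = 101010101, weight = 5.
  m = 1101 → c = 011110010, weight = 5.
  m = 0011 → c = 110100011, weight = 5.
  m = 1011 → c = 000000100, weight = 1.
  m = 0111 → c = 101110111, weight = 7.
  m = 1111 → c = 011010000, weight = 3.
Tally weights:
  weight 0: 1 codewords.
  weight 1: 1 codewords.
  weight 2: 1 codewords.
  weight 3: 3 codewords.
  weight 4: 3 codewords.
  weight 5: 3 codewords.
  weight 6: 3 codewords.
  weight 7: 1 codewords.
Minimum distance d = smallest w > 0 with A_w > 0 = 1.
Sanity: Σ A_w = 16 = 2^4 = 16 ✓.


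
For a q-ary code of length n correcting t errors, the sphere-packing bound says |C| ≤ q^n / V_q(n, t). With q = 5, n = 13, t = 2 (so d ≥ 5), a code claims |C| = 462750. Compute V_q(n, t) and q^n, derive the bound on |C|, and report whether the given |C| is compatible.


V_q(n, t) = 1301, q^n = 1220703125, Hamming bound = 938280, |C| = 462750 ≤ bound (satisfied).

Step 1: Compute V_q(n, t) = Σ_{j=0}^2 C(n, j) (q−1)^j.
  j = 0: C(13,0)·(4)^0 = 1·1 = 1.
  j = 1: C(13,1)·(4)^1 = 13·4 = 52.
  j = 2: C(13,2)·(4)^2 = 78·16 = 1248.
  V_q(n, t) = 1 + 52 + 1248 = 1301.
Step 2: q^n = 5^13 = 1220703125.
Step 3: Hamming bound ⌊q^n / V_q(n,t)⌋ = ⌊1220703125/1301⌋ = 938280.
Step 4: Compare |C| = 462750 to 938280: satisfied.
The claimed |C| lies below the Hamming bound.


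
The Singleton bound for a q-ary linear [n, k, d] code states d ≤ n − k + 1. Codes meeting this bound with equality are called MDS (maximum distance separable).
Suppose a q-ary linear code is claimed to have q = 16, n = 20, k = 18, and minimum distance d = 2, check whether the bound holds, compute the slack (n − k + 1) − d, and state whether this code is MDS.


Singleton RHS = n − k + 1 = 3, slack = 1, bound satisfied, not MDS.

Singleton bound: d ≤ n − k + 1.
Here n = 20, k = 18, so n − k + 1 = 3.
Given d = 2, check d ≤ 3: YES.
Slack = (n − k + 1) − d = 1.
The code is NOT MDS (slack = 1 > 0).
Description: the claimed parameters are [20, 18, 2]_16; such a code would be non-MDS.


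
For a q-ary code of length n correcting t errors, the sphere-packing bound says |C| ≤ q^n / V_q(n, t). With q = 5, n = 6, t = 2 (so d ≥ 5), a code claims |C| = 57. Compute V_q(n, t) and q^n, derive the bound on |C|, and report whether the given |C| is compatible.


V_q(n, t) = 265, q^n = 15625, Hamming bound = 58, |C| = 57 ≤ bound (satisfied).

Step 1: Compute V_q(n, t) = Σ_{j=0}^2 C(n, j) (q−1)^j.
  j = 0: C(6,0)·(4)^0 = 1·1 = 1.
  j = 1: C(6,1)·(4)^1 = 6·4 = 24.
  j = 2: C(6,2)·(4)^2 = 15·16 = 240.
  V_q(n, t) = 1 + 24 + 240 = 265.
Step 2: q^n = 5^6 = 15625.
Step 3: Hamming bound ⌊q^n / V_q(n,t)⌋ = ⌊15625/265⌋ = 58.
Step 4: Compare |C| = 57 to 58: satisfied.
The claimed |C| lies below the Hamming bound.


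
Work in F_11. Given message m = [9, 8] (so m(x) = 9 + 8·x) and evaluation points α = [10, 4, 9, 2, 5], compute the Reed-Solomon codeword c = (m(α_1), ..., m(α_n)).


c = [1, 8, 4, 3, 5]

Message polynomial: m(x) = 9 + 8·x (mod 11).
For each evaluation point α_i, compute m(α_i) mod 11:
  α_1 = 10: Horner steps 8 → 1, so m(10) = 1.
  α_2 = 4: Horner steps 8 → 8, so m(4) = 8.
  α_3 = 9: Horner steps 8 → 4, so m(9) = 4.
  α_4 = 2: Horner steps 8 → 3, so m(2) = 3.
  α_5 = 5: Horner steps 8 → 5, so m(5) = 5.
Codeword c = [1, 8, 4, 3, 5] ∈ F_11^5.


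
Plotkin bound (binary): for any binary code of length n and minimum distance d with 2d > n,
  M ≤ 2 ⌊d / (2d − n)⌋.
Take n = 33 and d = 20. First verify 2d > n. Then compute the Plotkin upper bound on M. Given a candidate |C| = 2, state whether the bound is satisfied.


Plotkin bound M ≤ 4; given |C| = 2 ≤ bound (satisfied).

Check applicability: 2d = 40, n = 33.
2d − n = 7 > 0, so Plotkin applies.
Compute d/(2d−n) = 20/7 ≈ 2.8571.
⌊d/(2d−n)⌋ = 2.
Plotkin bound: M ≤ 2·2 = 4.
Given |C| = 2, check: satisfied.
This |C| is below the Plotkin bound.


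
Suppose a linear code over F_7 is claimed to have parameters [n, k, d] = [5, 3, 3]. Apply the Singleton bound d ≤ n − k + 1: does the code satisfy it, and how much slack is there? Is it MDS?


Singleton RHS = n − k + 1 = 3, slack = 0, bound satisfied, MDS.

Singleton bound: d ≤ n − k + 1.
Here n = 5, k = 3, so n − k + 1 = 3.
Given d = 3, check d ≤ 3: YES.
Slack = (n − k + 1) − d = 0.
The code is MDS (slack = 0).
Description: the claimed parameters are [5, 3, 3]_7; such a code would be MDS (meets Singleton bound).


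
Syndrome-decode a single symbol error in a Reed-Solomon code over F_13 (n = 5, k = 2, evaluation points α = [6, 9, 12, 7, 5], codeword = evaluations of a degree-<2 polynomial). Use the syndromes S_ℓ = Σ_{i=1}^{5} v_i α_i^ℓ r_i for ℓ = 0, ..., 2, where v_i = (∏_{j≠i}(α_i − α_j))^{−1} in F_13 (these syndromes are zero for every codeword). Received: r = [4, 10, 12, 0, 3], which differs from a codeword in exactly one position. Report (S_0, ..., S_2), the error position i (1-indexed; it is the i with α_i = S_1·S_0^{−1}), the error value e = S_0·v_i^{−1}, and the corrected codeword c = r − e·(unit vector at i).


S = (6, 10, 8), error at position 1, error magnitude e = 9, c = [8, 10, 12, 0, 3].

Step 1: column multipliers v_i = (∏_{j≠i}(α_i − α_j))^{−1} mod 13.
  i = 1 (α = 6): (6−9)(6−12)(6−7)(6−5) = (−3)·(−6)·(−1)·1 = −18 ≡ 8, so v_1 = 8^{−1} = 5 (mod 13).
  i = 2 (α = 9): (9−6)(9−12)(9−7)(9−5) = 3·(−3)·2·4 = −72 ≡ 6, so v_2 = 6^{−1} = 11 (mod 13).
  i = 3 (α = 12): (12−6)(12−9)(12−7)(12−5) = 6·3·5·7 = 630 ≡ 6, so v_3 = 6^{−1} = 11 (mod 13).
  i = 4 (α = 7): (7−6)(7−9)(7−12)(7−5) = 1·(−2)·(−5)·2 = 20 ≡ 7, so v_4 = 7^{−1} = 2 (mod 13).
  i = 5 (α = 5): (5−6)(5−9)(5−12)(5−7) = (−1)·(−4)·(−7)·(−2) = 56 ≡ 4, so v_5 = 4^{−1} = 10 (mod 13).
  v = [5, 11, 11, 2, 10].
Step 2: syndromes of r = [4, 10, 12, 0, 3] (all sums mod 13).
  S_0 = Σ v_i r_i = 5·4 + 11·10 + 11·12 + 2·0 + 10·3 = 292 ≡ 6.
  S_1 = Σ v_i α_i r_i = 5·6·4 + 11·9·10 + 11·12·12 + 2·7·0 + 10·5·3 = 2844 ≡ 10.
  α_i^2 mod 13 = [10, 3, 1, 10, 12].
  S_2 = Σ v_i α_i^2 r_i = 5·10·4 + 11·3·10 + 11·1·12 + 2·10·0 + 10·12·3 = 1022 ≡ 8.
  S = (6, 10, 8) ≠ 0, so r is not a codeword (an error is present).
Step 3: locate the error. For a single error e at position i, S_ℓ = v_i·e·α_i^ℓ, so α_err = S_1/S_0.
  S_0^{−1} = 6^{−1} = 11 (mod 13), so α_err = 10·11 = 110 ≡ 6 = α_1. Error position i = 1.
  Consistency check: S_2/S_1 = 8·4 = 32 ≡ 6 = α_err ✓ (single-error assumption holds).
Step 4: error magnitude e = S_0/v_1 = S_0·∏_{j≠1}(α_1 − α_j) = 6·8 = 48 ≡ 9 (mod 13).
Step 5: correct position 1: c_1 = r_1 − e = 4 − 9 ≡ 8 (mod 13). Hence c = [8, 10, 12, 0, 3].
  Check: interpolating c through the α_i gives m(x) = 4 + 5·x (degree < 2) with m(α_i) = c_i for every i, so c is indeed a codeword.


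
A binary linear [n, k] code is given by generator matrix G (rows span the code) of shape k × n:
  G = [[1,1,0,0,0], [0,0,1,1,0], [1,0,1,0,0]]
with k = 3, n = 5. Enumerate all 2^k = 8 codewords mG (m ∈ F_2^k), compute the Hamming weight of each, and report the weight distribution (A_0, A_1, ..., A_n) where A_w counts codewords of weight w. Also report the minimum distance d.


Weight distribution: A_0 = 1, A_2 = 6, A_4 = 1. Minimum distance d = 2.

Enumerate all 2^3 = 8 messages m ∈ F_2^3.
For each, compute codeword c = mG in F_2^5, then tally its weight.
  m = 000 → c = 00000, weight = 0.
  m = 100 → c = 11000, weight = 2.
  m = 010 → c = 00110, weight = 2.
  m = 110 → c = 11110, weight = 4.
  m = 001 → c = 10100, weight = 2.
  m = 101 → c = 01100, weight = 2.
  m = 011 → c = 10010, weight = 2.
  m = 111 → c = 01010, weight = 2.
Tally weights:
  weight 0: 1 codewords.
  weight 2: 6 codewords.
  weight 4: 1 codewords.
Minimum distance d = smallest w > 0 with A_w > 0 = 2.
Sanity: Σ A_w = 8 = 2^3 = 8 ✓.


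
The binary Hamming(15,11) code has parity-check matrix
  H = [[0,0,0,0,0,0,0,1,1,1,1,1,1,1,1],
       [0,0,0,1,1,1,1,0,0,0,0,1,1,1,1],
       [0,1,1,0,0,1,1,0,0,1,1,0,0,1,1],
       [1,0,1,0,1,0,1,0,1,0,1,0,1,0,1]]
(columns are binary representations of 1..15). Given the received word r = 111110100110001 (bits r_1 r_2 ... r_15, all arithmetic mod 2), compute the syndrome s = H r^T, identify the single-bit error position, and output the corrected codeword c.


s = (1, 0, 0, 0)^T, error position = 8, corrected codeword c = 111110110110001

Compute s = H r^T mod 2 one row at a time:
  s_1 = 0 + 0 + 1 + 1 + 0 + 0 + 0 + 1 = 3 ≡ 1 (mod 2).
  s_2 = 1 + 1 + 0 + 1 + 0 + 0 + 0 + 1 = 4 ≡ 0 (mod 2).
  s_3 = 1 + 1 + 0 + 1 + 1 + 1 + 0 + 1 = 6 ≡ 0 (mod 2).
  s_4 = 1 + 1 + 1 + 1 + 0 + 1 + 0 + 1 = 6 ≡ 0 (mod 2).
s = (1, 0, 0, 0)^T — this equals column 8 of H (binary 1000), so error is at position 8.
Correct: flip bit 8 of r = 111110100110001 to get c = 111110110110001.
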